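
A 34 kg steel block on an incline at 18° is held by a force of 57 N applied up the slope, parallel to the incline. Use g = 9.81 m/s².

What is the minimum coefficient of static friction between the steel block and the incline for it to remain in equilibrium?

N = m g cos θ = 317.2 N.
Friction must make up the shortfall along the incline: f = m g sin θ − P = 103.1 − 57 = 46.07 N.
At the threshold f = μ_s N, so μ_s,min = 46.07/317.2 = 0.145.

μ_s,min ≈ 0.145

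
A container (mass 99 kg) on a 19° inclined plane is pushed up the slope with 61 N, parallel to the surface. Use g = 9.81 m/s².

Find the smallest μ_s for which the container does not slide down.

N = m g cos θ = 918.3 N.
Friction must make up the shortfall along the incline: f = m g sin θ − P = 316.2 − 61 = 255.2 N.
At the threshold f = μ_s N, so μ_s,min = 255.2/918.3 = 0.278.

μ_s,min ≈ 0.278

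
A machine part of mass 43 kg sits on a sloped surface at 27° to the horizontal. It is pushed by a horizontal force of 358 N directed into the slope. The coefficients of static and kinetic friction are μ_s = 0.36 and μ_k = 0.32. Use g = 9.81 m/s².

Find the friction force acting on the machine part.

The horizontal push has a component P sin θ into the surface, so N = m g cos θ + P sin θ = 375.9 + 162.5 = 538.4 N.
Parallel to the incline: P cos θ − m g sin θ = 319 − 191.5 = 127.5 N; the friction needed to balance this is 127.5 N acting down the slope.
Maximum static friction: μ_s N = 0.36 × 538.4 = 193.8 N.
Since 127.5 N is within the 193.8 N limit, the machine part stays put and friction is exactly 127 N.

f ≈ 127 N (down the incline)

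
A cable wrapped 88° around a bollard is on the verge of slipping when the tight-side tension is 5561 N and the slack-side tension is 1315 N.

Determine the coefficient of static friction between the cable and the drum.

T₂/T₁ = e^{μβ} → μ = ln(T₂/T₁)/β.
β = 88° = 1.536 rad.
μ = ln(5561/1315)/1.536 = ln(4.229)/1.536 = 0.939.

μ ≈ 0.939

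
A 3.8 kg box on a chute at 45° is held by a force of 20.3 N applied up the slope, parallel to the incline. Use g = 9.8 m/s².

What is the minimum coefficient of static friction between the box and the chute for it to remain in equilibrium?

N = m g cos θ = 26.33 N.
Friction must make up the shortfall along the incline: f = m g sin θ − P = 26.33 − 20.3 = 6.033 N.
At the threshold f = μ_s N, so μ_s,min = 6.033/26.33 = 0.229.

μ_s,min ≈ 0.229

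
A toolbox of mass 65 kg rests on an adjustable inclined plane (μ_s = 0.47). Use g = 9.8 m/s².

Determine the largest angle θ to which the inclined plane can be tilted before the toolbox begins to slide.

At the slip threshold, m g sin θ = μ_s · m g cos θ, so tan θ = μ_s.
θ_max = arctan(0.47) = 25.2°.

θ_max ≈ 25.2°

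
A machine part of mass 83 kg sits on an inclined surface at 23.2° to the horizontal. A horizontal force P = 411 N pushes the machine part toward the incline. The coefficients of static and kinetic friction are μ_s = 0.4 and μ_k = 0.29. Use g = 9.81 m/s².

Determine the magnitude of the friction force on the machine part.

Normal direction: N = m g cos θ + P sin θ = 910.3 N.
Along the incline, the net driving force (taking up-slope positive) is P cos θ − m g sin θ = 377.8 − 320.8 = 57.01 N, so equilibrium requires friction f = -57.01 N (down-slope).
The limit of static friction is μ_s N = 364.1 N.
|f_req| = 57.01 ≤ 364.1 N → the machine part is in equilibrium; friction equals the required value.

f ≈ 57 N (down the incline)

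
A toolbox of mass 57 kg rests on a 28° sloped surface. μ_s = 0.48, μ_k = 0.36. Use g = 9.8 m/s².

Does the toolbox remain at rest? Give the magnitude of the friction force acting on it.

N = m g cos θ = 493 N.
Down-slope weight component: m g sin θ = 262 N.
μ_s N = 237 N.
262 > 237 N, so it slides; kinetic friction f = μ_k N = 0.36×493 = 178 N.

f ≈ 178 N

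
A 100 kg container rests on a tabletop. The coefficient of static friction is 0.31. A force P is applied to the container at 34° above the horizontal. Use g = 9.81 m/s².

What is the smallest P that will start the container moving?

P ≈ 303 N

N = m g − P sin α (the pull lifts the container).
At impending slip, P cos α = μ_s N = μ_s (m g − P sin α).
Solving: P (cos α + μ_s sin α) = μ_s m g → P = 0.31×981/(cos 34° + 0.31 sin 34°) = 304/1.002 = 303 N.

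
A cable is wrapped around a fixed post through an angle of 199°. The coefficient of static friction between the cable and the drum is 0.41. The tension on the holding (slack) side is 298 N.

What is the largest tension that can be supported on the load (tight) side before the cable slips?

T_max ≈ 1240 N

At impending slip the capstan equation gives T₂/T₁ = e^{μβ} with β in radians.
β = 199° × π/180 = 3.473 rad.
e^{μβ} = e^{0.41×3.473} = 4.154.
T₂ = T₁ · e^{μβ} = 298 × 4.154 = 1240 N.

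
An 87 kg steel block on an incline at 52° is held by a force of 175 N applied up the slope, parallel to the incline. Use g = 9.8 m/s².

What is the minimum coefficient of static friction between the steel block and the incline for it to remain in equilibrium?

N = m g cos θ = 524.9 N.
Friction must make up the shortfall along the incline: f = m g sin θ − P = 671.9 − 175 = 496.9 N.
At the threshold f = μ_s N, so μ_s,min = 496.9/524.9 = 0.947.

μ_s,min ≈ 0.947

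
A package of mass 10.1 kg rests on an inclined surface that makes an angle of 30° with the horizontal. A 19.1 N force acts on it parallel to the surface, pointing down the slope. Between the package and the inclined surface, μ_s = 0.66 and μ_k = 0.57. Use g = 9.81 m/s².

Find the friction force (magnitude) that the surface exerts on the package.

f ≈ 48.9 N (up the incline)

Normal force: N = m g cos θ = 10.1 × 9.81 × cos 30° = 85.81 N.
Parallel to the incline, ΣF = 0 gives f = m g sin θ + P = 49.54 + 19.1 = 68.64 N (up-slope positive).
Maximum static friction available: μ_s N = 0.66 × 85.81 = 56.63 N.
|68.64| exceeds 56.63 N, so the package slips down-slope; friction is kinetic, f = μ_k N = 0.57×85.81 = 48.9 N.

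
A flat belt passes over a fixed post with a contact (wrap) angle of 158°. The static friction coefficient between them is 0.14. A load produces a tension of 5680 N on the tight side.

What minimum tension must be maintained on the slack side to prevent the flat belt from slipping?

T_min ≈ 3860 N

Capstan equation at impending slip: T_tight/T_slack = e^{μβ}.
β = 158° = 2.758 rad; e^{μβ} = e^{0.14×2.758} = 1.471.
T_slack = T_tight / e^{μβ} = 5680 / 1.471 = 3860 N.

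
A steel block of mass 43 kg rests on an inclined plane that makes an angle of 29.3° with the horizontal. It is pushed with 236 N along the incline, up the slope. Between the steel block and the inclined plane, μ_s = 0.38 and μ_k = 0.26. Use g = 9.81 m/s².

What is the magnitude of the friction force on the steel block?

f ≈ 29.6 N (down the incline)

The normal reaction is N = m g cos θ = 367.9 N.
Parallel to the incline, ΣF = 0 gives f = m g sin θ − P = 206.4 − 236 = -29.56 N (up-slope positive).
Maximum static friction available: μ_s N = 0.38 × 367.9 = 139.8 N.
Since |-29.56| ≤ 139.8 N, static friction is sufficient; f equals the required value, not μ_s N.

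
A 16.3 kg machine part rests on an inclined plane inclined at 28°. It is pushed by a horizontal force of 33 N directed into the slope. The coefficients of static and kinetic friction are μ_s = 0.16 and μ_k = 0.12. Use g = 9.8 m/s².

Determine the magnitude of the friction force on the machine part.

Resolve perpendicular to the incline: N = m g cos θ + P sin θ = 16.3×9.8×cos 28° + 33×sin 28° = 156.5 N.
Along the incline, the net driving force (taking up-slope positive) is P cos θ − m g sin θ = 29.14 − 74.99 = -45.86 N, so equilibrium requires friction f = 45.86 N (up-slope).
Maximum static friction: μ_s N = 0.16 × 156.5 = 25.05 N.
|f_req| = 45.86 > 25.05 N → the machine part slides down the incline; f = μ_k N = 0.12 × 156.5 = 18.8 N.

f ≈ 18.8 N (up the incline)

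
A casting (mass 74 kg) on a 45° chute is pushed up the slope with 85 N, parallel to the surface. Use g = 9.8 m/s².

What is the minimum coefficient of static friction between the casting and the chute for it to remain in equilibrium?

N = m g cos θ = 512.8 N.
Friction must make up the shortfall along the incline: f = m g sin θ − P = 512.8 − 85 = 427.8 N.
At the threshold f = μ_s N, so μ_s,min = 427.8/512.8 = 0.834.

μ_s,min ≈ 0.834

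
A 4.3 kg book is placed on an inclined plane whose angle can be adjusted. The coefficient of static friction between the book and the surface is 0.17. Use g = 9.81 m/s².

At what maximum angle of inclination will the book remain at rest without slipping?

θ_max ≈ 9.65°

At the slip threshold, m g sin θ = μ_s · m g cos θ, so tan θ = μ_s.
θ_max = arctan(0.17) = 9.65°.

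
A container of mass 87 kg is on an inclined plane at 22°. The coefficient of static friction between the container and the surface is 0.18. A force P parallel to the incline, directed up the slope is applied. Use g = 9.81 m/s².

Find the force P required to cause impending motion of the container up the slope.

At impending motion up the slope, friction acts down-slope at its limit: f = μ_s N.
P is parallel to the surface, so N = m g cos θ = 791 N.
Along the incline: P = m g sin θ + μ_s N = 320 + 0.18×791 = 462 N.

P ≈ 462 N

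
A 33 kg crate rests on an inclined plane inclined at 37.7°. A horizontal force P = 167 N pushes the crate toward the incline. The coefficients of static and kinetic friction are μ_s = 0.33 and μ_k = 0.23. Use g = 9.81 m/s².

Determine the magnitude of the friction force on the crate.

Normal direction: N = m g cos θ + P sin θ = 358.3 N.
Along the incline, the net driving force (taking up-slope positive) is P cos θ − m g sin θ = 132.1 − 198 = -65.84 N, so equilibrium requires friction f = 65.84 N (up-slope).
Maximum static friction: μ_s N = 0.33 × 358.3 = 118.2 N.
Since 65.84 N is within the 118.2 N limit, the crate stays put and friction is exactly 65.8 N.

f ≈ 65.8 N (up the incline)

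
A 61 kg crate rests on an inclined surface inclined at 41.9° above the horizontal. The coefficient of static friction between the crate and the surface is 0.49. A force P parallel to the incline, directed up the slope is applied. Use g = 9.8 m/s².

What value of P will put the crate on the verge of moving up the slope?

At impending motion up the slope, friction acts down-slope at its limit: f = μ_s N.
P is parallel to the surface, so N = m g cos θ = 445 N.
Along the incline: P = m g sin θ + μ_s N = 399 + 0.49×445 = 617 N.

P ≈ 617 N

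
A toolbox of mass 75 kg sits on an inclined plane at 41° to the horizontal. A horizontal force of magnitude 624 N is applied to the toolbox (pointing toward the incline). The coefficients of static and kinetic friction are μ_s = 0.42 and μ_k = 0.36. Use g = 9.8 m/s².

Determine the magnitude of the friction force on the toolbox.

Resolve perpendicular to the incline: N = m g cos θ + P sin θ = 75×9.8×cos 41° + 624×sin 41° = 964.1 N.
Along the incline, the net driving force (taking up-slope positive) is P cos θ − m g sin θ = 470.9 − 482.2 = -11.26 N, so equilibrium requires friction f = 11.26 N (up-slope).
The limit of static friction is μ_s N = 404.9 N.
|f_req| = 11.26 ≤ 404.9 N → the toolbox is in equilibrium; friction equals the required value.

f ≈ 11.3 N (up the incline)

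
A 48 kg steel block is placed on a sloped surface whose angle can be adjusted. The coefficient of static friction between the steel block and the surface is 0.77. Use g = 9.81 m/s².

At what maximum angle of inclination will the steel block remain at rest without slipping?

At the slip threshold, m g sin θ = μ_s · m g cos θ, so tan θ = μ_s.
θ_max = arctan(0.77) = 37.6°.

θ_max ≈ 37.6°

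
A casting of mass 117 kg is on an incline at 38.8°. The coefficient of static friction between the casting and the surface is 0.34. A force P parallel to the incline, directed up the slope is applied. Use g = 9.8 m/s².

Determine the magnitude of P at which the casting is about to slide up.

At impending motion up the slope, friction acts down-slope at its limit: f = μ_s N.
P is parallel to the surface, so N = m g cos θ = 894 N.
Along the incline: P = m g sin θ + μ_s N = 718 + 0.34×894 = 1020 N.

P ≈ 1020 N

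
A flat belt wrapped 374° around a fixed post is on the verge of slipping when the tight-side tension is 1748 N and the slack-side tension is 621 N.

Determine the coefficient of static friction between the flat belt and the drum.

μ ≈ 0.159

T₂/T₁ = e^{μβ} → μ = ln(T₂/T₁)/β.
β = 374° = 6.528 rad.
μ = ln(1748/621)/6.528 = ln(2.815)/6.528 = 0.159.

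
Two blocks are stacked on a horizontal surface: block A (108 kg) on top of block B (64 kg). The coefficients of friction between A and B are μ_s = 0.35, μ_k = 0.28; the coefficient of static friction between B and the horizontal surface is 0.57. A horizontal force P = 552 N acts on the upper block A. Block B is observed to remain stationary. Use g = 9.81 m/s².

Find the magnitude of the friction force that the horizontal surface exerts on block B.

f ≈ 297 N

The normal force B exerts on A is simply A's weight, N₁ = 1059 N.
Maximum static friction on A from B: μ_s N₁ = 0.35×1059 = 370.8 N.
Since P = 552 N > 370.8 N, A slides on B; the A–B friction is kinetic: f₁ = μ_k N₁ = 0.28×1059 = 297 N.
B experiences an equal 297 N forward from A (third law). B is in equilibrium, so the floor supplies f₂ = 297 N of static friction (limit μ_s(m_A+m_B)g = 961.8 N, not exceeded).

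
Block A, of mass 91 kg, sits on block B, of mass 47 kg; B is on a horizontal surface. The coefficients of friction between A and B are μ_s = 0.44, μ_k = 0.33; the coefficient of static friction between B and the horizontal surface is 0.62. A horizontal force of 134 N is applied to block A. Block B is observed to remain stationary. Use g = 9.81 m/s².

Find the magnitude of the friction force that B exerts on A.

f ≈ 134 N

Between the blocks, N₁ = m_A g = 892.7 N.
So the A–B interface can sustain at most μ_s N₁ = 392.8 N of static friction.
P = 134 N is within that limit, so A and B move together (both at rest); the A–B friction is simply f₁ = P = 134 N.
By Newton's third law B feels 134 N forward from A. With B stationary, the floor's static friction on B balances it: f₂ = 134 N (well within μ_s(m_A+m_B)g = 839.3 N).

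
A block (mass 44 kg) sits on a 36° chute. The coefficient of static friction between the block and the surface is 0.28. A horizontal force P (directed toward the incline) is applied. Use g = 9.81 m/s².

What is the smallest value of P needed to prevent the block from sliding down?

The block tends to slide down (tan θ > μ_s), so at the point of impending slip friction acts up-slope at its limit: f = μ_s N.
Perpendicular to the incline: N = m g cos θ + P sin θ.
Along the incline: P cos θ + μ_s N = m g sin θ, i.e. P cos θ + μ_s (m g cos θ + P sin θ) = m g sin θ.
Solving, P (cos θ + μ_s sin θ) = m g (sin θ − μ_s cos θ), so P = 432×0.3613/0.9736 = 160 N.

P_min ≈ 160 N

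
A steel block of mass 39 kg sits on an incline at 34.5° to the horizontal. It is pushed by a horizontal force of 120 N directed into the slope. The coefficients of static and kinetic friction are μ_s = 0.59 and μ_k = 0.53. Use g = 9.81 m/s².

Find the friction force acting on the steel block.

f ≈ 118 N (up the incline)

Normal direction: N = m g cos θ + P sin θ = 383.3 N.
Along the incline, the net driving force (taking up-slope positive) is P cos θ − m g sin θ = 98.9 − 216.7 = -117.8 N, so equilibrium requires friction f = 117.8 N (up-slope).
The limit of static friction is μ_s N = 226.1 N.
|f_req| = 117.8 ≤ 226.1 N → the steel block is in equilibrium; friction equals the required value.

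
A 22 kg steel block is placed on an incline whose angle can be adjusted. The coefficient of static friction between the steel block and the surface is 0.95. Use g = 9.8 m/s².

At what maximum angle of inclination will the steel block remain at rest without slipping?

At the slip threshold, m g sin θ = μ_s · m g cos θ, so tan θ = μ_s.
θ_max = arctan(0.95) = 43.5°.

θ_max ≈ 43.5°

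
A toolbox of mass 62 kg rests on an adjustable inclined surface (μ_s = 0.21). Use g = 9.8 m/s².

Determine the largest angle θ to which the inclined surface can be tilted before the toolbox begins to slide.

At the slip threshold, m g sin θ = μ_s · m g cos θ, so tan θ = μ_s.
θ_max = arctan(0.21) = 11.9°.

θ_max ≈ 11.9°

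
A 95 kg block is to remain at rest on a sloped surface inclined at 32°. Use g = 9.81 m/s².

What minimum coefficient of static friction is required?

μ_s,min ≈ 0.625

At the slip threshold m g sin θ = μ_s m g cos θ, so μ_s,min = tan θ.
μ_s,min = tan 32° = 0.625.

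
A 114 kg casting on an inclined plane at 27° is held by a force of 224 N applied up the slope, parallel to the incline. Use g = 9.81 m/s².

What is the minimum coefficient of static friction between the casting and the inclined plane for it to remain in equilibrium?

μ_s,min ≈ 0.285

N = m g cos θ = 996.4 N.
Friction must make up the shortfall along the incline: f = m g sin θ − P = 507.7 − 224 = 283.7 N.
At the threshold f = μ_s N, so μ_s,min = 283.7/996.4 = 0.285.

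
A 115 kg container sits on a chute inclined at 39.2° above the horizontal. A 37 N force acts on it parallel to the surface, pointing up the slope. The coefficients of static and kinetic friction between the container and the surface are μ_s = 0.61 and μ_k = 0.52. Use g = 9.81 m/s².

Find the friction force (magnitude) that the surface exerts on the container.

Normal force: N = m g cos θ = 115 × 9.81 × cos 39.2° = 874.3 N.
The friction needed for equilibrium is m g sin θ − P = 713 − 37 = 676 N, measured positive up-slope.
Static friction can supply at most μ_s N = 533.3 N.
|676| exceeds 533.3 N, so the container slips down-slope; friction is kinetic, f = μ_k N = 0.52×874.3 = 455 N.

f ≈ 455 N (up the incline)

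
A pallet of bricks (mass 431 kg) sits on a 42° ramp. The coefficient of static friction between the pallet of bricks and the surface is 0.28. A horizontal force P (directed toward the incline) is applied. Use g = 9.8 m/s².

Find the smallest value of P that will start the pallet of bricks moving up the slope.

P ≈ 6670 N

At impending motion up the slope, friction acts down-slope at its limit: f = μ_s N.
Perpendicular to the incline: N = m g cos θ + P sin θ.
Along the incline: P cos θ = m g sin θ + μ_s N = m g sin θ + μ_s (m g cos θ + P sin θ).
Solving, P (cos θ − μ_s sin θ) = m g (sin θ + μ_s cos θ), so P = 431×9.8×(sin 42° + 0.28 cos 42°)/(cos 42° − 0.28 sin 42°) = 4220×0.8772/0.5558 = 6670 N.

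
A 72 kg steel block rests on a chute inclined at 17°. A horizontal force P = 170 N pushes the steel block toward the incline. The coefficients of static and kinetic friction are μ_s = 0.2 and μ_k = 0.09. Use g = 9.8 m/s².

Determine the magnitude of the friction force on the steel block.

Resolve perpendicular to the incline: N = m g cos θ + P sin θ = 72×9.8×cos 17° + 170×sin 17° = 724.5 N.
Parallel to the incline: P cos θ − m g sin θ = 162.6 − 206.3 = -43.73 N; the friction needed to balance this is 43.73 N acting up the slope.
Maximum static friction: μ_s N = 0.2 × 724.5 = 144.9 N.
|f_req| = 43.73 ≤ 144.9 N → the steel block is in equilibrium; friction equals the required value.

f ≈ 43.7 N (up the incline)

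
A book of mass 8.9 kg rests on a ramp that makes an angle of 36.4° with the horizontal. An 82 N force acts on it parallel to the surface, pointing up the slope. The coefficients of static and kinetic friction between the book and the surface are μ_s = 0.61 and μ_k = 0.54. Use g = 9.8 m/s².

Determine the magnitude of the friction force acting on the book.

f ≈ 30.2 N (down the incline)

Normal force: N = m g cos θ = 8.9 × 9.8 × cos 36.4° = 70.2 N.
Parallel to the incline, ΣF = 0 gives f = m g sin θ − P = 51.76 − 82 = -30.24 N (up-slope positive).
Maximum static friction available: μ_s N = 0.61 × 70.2 = 42.82 N.
Since |-30.24| ≤ 42.82 N, static friction is sufficient; f equals the required value, not μ_s N.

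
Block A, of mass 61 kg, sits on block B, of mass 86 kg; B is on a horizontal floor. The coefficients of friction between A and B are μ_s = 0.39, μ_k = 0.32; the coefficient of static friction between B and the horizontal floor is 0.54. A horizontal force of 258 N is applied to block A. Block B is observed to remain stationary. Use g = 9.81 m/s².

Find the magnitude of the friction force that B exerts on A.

The normal force B exerts on A is simply A's weight, N₁ = 598.4 N.
So the A–B interface can sustain at most μ_s N₁ = 233.4 N of static friction.
Since P = 258 N > 233.4 N, A slides on B; the A–B friction is kinetic: f₁ = μ_k N₁ = 0.32×598.4 = 191 N.
By Newton's third law B feels 191 N forward from A. With B stationary, the floor's static friction on B balances it: f₂ = 191 N (well within μ_s(m_A+m_B)g = 778.7 N).

f ≈ 191 N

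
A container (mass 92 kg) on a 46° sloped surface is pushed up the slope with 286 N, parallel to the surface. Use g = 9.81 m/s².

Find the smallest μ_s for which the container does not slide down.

N = m g cos θ = 626.9 N.
Friction must make up the shortfall along the incline: f = m g sin θ − P = 649.2 − 286 = 363.2 N.
At the threshold f = μ_s N, so μ_s,min = 363.2/626.9 = 0.579.

μ_s,min ≈ 0.579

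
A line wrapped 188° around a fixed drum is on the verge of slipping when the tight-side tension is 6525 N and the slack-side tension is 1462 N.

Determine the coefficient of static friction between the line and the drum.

μ ≈ 0.456

T₂/T₁ = e^{μβ} → μ = ln(T₂/T₁)/β.
β = 188° = 3.281 rad.
μ = ln(6525/1462)/3.281 = ln(4.463)/3.281 = 0.456.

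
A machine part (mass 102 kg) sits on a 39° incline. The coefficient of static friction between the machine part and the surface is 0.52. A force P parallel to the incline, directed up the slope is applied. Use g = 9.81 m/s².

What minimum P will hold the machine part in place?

The machine part tends to slide down (tan θ > μ_s), so at the point of impending slip friction acts up-slope at its limit: f = μ_s N.
P is parallel to the surface, so N = m g cos θ = 778 N.
Along the incline: P + μ_s N = m g sin θ, so P = 630 − 0.52×778 = 225 N.

P_min ≈ 225 N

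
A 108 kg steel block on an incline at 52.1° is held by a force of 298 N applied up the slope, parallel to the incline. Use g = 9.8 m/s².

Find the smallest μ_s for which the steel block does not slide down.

μ_s,min ≈ 0.826

N = m g cos θ = 650.2 N.
Friction must make up the shortfall along the incline: f = m g sin θ − P = 835.2 − 298 = 537.2 N.
At the threshold f = μ_s N, so μ_s,min = 537.2/650.2 = 0.826.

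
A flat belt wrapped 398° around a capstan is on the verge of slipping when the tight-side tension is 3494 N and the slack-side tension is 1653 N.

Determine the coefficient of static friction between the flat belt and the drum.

μ ≈ 0.108

T₂/T₁ = e^{μβ} → μ = ln(T₂/T₁)/β.
β = 398° = 6.946 rad.
μ = ln(3494/1653)/6.946 = ln(2.114)/6.946 = 0.108.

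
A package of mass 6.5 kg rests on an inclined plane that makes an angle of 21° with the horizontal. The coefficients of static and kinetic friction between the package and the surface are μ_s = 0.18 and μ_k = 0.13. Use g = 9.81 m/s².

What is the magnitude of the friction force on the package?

f ≈ 7.74 N (up the incline)

Perpendicular to the surface, N = m g cos θ = 6.5·9.81·cos 21° = 59.53 N.
Along the slope the weight component is m g sin θ = 22.85 N; friction must supply exactly this, acting up-slope.
The static-friction ceiling is μ_s N = 0.18 × 59.53 = 10.72 N.
Since |22.85| > 10.72 N, static friction cannot hold it; the package slides down the incline and kinetic friction applies: f = μ_k N = 0.13 × 59.53 = 7.74 N.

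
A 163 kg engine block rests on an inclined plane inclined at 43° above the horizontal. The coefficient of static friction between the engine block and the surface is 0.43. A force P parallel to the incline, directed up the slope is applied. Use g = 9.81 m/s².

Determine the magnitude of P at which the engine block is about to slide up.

At impending motion up the slope, friction acts down-slope at its limit: f = μ_s N.
P is parallel to the surface, so N = m g cos θ = 1170 N.
Along the incline: P = m g sin θ + μ_s N = 1090 + 0.43×1170 = 1590 N.

P ≈ 1590 N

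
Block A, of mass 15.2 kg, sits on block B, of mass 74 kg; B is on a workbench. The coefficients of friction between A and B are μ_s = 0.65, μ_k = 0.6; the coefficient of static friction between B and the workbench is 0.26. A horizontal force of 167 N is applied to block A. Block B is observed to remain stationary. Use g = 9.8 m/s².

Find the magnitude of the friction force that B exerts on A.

f ≈ 89.4 N

Between the blocks, N₁ = m_A g = 149 N.
Maximum static friction on A from B: μ_s N₁ = 0.65×149 = 96.82 N.
Since P = 167 N > 96.82 N, A slides on B; the A–B friction is kinetic: f₁ = μ_k N₁ = 0.6×149 = 89.4 N.
By Newton's third law B feels 89.4 N forward from A. With B stationary, the floor's static friction on B balances it: f₂ = 89.4 N (well within μ_s(m_A+m_B)g = 227.3 N).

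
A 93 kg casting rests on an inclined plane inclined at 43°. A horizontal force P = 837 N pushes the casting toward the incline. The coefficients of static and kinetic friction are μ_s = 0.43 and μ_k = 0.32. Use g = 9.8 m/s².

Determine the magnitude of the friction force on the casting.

Normal direction: N = m g cos θ + P sin θ = 1237 N.
Parallel to the incline: P cos θ − m g sin θ = 612.1 − 621.6 = -9.43 N; the friction needed to balance this is 9.43 N acting up the slope.
Maximum static friction: μ_s N = 0.43 × 1237 = 532.1 N.
Since 9.43 N is within the 532.1 N limit, the casting stays put and friction is exactly 9.43 N.

f ≈ 9.43 N (up the incline)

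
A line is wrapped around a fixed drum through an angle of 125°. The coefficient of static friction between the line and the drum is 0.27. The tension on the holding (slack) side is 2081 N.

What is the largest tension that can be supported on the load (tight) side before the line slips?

At impending slip the capstan equation gives T₂/T₁ = e^{μβ} with β in radians.
β = 125° × π/180 = 2.182 rad.
e^{μβ} = e^{0.27×2.182} = 1.802.
T₂ = T₁ · e^{μβ} = 2081 × 1.802 = 3750 N.

T_max ≈ 3750 N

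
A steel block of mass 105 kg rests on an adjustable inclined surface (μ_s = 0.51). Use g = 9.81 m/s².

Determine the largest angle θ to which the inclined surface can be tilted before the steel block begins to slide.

θ_max ≈ 27°

At the slip threshold, m g sin θ = μ_s · m g cos θ, so tan θ = μ_s.
θ_max = arctan(0.51) = 27°.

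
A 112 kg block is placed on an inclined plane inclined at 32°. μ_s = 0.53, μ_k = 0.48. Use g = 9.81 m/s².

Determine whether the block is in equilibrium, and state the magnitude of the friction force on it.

f ≈ 447 N

N = m g cos θ = 932 N.
Down-slope weight component: m g sin θ = 582 N.
μ_s N = 494 N.
582 > 494 N, so it slides; kinetic friction f = μ_k N = 0.48×932 = 447 N.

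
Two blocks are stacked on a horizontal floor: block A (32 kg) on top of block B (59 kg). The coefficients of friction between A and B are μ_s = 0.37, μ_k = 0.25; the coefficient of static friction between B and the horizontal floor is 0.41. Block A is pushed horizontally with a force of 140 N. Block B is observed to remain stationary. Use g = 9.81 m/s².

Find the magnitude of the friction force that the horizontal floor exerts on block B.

Normal force at the A–B interface: N₁ = m_A g = 313.9 N.
So the A–B interface can sustain at most μ_s N₁ = 116.2 N of static friction.
P = 140 N exceeds that limit, so A slips over B and the interface friction becomes kinetic: f₁ = μ_k N₁ = 0.25×313.9 = 78.5 N.
By Newton's third law B feels 78.5 N forward from A. With B stationary, the floor's static friction on B balances it: f₂ = 78.5 N (well within μ_s(m_A+m_B)g = 366 N).

f ≈ 78.5 N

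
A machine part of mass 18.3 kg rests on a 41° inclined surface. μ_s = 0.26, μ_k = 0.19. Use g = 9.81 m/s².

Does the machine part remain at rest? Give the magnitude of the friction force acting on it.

f ≈ 25.7 N

N = m g cos θ = 135 N.
Down-slope weight component: m g sin θ = 118 N.
μ_s N = 35.2 N.
118 > 35.2 N, so it slides; kinetic friction f = μ_k N = 0.19×135 = 25.7 N.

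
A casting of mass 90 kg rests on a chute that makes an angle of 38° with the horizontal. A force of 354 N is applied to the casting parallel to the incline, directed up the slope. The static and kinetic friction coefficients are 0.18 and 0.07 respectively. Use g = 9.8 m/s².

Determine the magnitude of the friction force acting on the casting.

f ≈ 48.7 N (up the incline)

The normal reaction is N = m g cos θ = 695 N.
Parallel to the incline, ΣF = 0 gives f = m g sin θ − P = 543 − 354 = 189 N (up-slope positive).
Static friction can supply at most μ_s N = 125.1 N.
Since |189| > 125.1 N, static friction cannot hold it; the casting slides down the incline and kinetic friction applies: f = μ_k N = 0.07 × 695 = 48.7 N.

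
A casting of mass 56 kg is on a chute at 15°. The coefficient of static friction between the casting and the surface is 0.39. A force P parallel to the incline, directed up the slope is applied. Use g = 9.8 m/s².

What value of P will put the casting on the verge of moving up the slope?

At impending motion up the slope, friction acts down-slope at its limit: f = μ_s N.
P is parallel to the surface, so N = m g cos θ = 530 N.
Along the incline: P = m g sin θ + μ_s N = 142 + 0.39×530 = 349 N.

P ≈ 349 N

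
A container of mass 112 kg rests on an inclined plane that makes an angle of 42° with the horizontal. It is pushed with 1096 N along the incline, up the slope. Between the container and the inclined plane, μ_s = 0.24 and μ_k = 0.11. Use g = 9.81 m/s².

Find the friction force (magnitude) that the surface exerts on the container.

f ≈ 89.8 N (down the incline)

Normal force: N = m g cos θ = 112 × 9.81 × cos 42° = 816.5 N.
For equilibrium along the incline the friction force must supply f = m g sin θ − P = 735.2 − 1096 = -360.8 N (positive meaning up-slope).
The static-friction ceiling is μ_s N = 0.24 × 816.5 = 196 N.
Since |-360.8| > 196 N, static friction cannot hold it; the container slides up the incline and kinetic friction applies: f = μ_k N = 0.11 × 816.5 = 89.8 N.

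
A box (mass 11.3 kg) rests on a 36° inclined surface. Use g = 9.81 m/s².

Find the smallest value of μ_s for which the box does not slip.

At the slip threshold m g sin θ = μ_s m g cos θ, so μ_s,min = tan θ.
μ_s,min = tan 36° = 0.727.

μ_s,min ≈ 0.727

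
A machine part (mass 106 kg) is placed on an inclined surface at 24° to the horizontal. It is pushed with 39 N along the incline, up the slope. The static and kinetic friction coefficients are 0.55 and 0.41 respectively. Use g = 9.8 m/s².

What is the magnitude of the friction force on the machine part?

The normal reaction is N = m g cos θ = 949 N.
For equilibrium along the incline the friction force must supply f = m g sin θ − P = 422.5 − 39 = 383.5 N (positive meaning up-slope).
Maximum static friction available: μ_s N = 0.55 × 949 = 521.9 N.
Since |383.5| ≤ 521.9 N, static friction is sufficient; f equals the required value, not μ_s N.

f ≈ 384 N (up the incline)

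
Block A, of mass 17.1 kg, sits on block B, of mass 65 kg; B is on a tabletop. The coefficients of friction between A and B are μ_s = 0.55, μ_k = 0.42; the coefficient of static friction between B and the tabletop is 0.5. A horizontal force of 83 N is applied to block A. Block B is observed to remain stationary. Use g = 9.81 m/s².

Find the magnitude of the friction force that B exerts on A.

f ≈ 83 N

The normal force B exerts on A is simply A's weight, N₁ = 167.8 N.
So the A–B interface can sustain at most μ_s N₁ = 92.26 N of static friction.
P = 83 N is within that limit, so A and B move together (both at rest); the A–B friction is simply f₁ = P = 83 N.
B experiences an equal 83 N forward from A (third law). B is in equilibrium, so the floor supplies f₂ = 83 N of static friction (limit μ_s(m_A+m_B)g = 402.7 N, not exceeded).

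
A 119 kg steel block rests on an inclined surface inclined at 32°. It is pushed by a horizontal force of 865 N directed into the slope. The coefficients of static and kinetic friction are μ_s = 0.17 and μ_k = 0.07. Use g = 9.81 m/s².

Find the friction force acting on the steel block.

f ≈ 115 N (down the incline)

The horizontal push has a component P sin θ into the surface, so N = m g cos θ + P sin θ = 990 + 458.4 = 1448 N.
Along the incline, the net driving force (taking up-slope positive) is P cos θ − m g sin θ = 733.6 − 618.6 = 114.9 N, so equilibrium requires friction f = -114.9 N (down-slope).
Maximum static friction: μ_s N = 0.17 × 1448 = 246.2 N.
Since 114.9 N is within the 246.2 N limit, the steel block stays put and friction is exactly 115 N.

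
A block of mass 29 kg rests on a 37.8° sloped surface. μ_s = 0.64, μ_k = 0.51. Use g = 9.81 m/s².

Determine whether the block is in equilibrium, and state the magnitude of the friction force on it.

N = m g cos θ = 225 N.
Down-slope weight component: m g sin θ = 174 N.
μ_s N = 144 N.
174 > 144 N, so it slides; kinetic friction f = μ_k N = 0.51×225 = 115 N.

f ≈ 115 N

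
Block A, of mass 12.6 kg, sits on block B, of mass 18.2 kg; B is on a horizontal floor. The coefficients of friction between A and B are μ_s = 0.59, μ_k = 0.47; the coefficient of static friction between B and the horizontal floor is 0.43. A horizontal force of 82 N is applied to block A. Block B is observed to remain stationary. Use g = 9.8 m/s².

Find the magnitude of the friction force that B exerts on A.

f ≈ 58 N

Normal force at the A–B interface: N₁ = m_A g = 123.5 N.
So the A–B interface can sustain at most μ_s N₁ = 72.85 N of static friction.
Since P = 82 N > 72.85 N, A slides on B; the A–B friction is kinetic: f₁ = μ_k N₁ = 0.47×123.5 = 58 N.
By Newton's third law B feels 58 N forward from A. With B stationary, the floor's static friction on B balances it: f₂ = 58 N (well within μ_s(m_A+m_B)g = 129.8 N).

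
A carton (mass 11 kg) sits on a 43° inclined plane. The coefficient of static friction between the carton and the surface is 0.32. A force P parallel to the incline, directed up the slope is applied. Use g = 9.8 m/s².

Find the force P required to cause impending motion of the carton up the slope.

P ≈ 98.7 N

At impending motion up the slope, friction acts down-slope at its limit: f = μ_s N.
P is parallel to the surface, so N = m g cos θ = 78.8 N.
Along the incline: P = m g sin θ + μ_s N = 73.5 + 0.32×78.8 = 98.7 N.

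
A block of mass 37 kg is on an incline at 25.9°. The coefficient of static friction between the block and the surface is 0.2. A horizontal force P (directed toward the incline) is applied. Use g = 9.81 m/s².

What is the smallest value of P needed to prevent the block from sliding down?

The block tends to slide down (tan θ > μ_s), so at the point of impending slip friction acts up-slope at its limit: f = μ_s N.
Perpendicular to the incline: N = m g cos θ + P sin θ.
Along the incline: P cos θ + μ_s N = m g sin θ, i.e. P cos θ + μ_s (m g cos θ + P sin θ) = m g sin θ.
Solving, P (cos θ + μ_s sin θ) = m g (sin θ − μ_s cos θ), so P = 363×0.2569/0.9869 = 94.5 N.

P_min ≈ 94.5 N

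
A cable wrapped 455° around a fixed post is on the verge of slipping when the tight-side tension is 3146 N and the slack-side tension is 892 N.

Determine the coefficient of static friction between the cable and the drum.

μ ≈ 0.159

T₂/T₁ = e^{μβ} → μ = ln(T₂/T₁)/β.
β = 455° = 7.941 rad.
μ = ln(3146/892)/7.941 = ln(3.527)/7.941 = 0.159.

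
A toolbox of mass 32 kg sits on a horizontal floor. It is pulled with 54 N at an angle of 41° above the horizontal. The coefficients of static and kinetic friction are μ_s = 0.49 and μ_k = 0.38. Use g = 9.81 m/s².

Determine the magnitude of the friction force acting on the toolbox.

N = m g − P sin α = 313.9 − 54×sin 41° = 278.5 N.
The horizontal driving force is P cos α = 40.75 N, so equilibrium needs friction f = 40.75 N.
The static-friction limit is μ_s N = 136.5 N.
Since 40.75 N does not exceed the limit, the toolbox stays at rest and f = 40.8 N.

f ≈ 40.8 N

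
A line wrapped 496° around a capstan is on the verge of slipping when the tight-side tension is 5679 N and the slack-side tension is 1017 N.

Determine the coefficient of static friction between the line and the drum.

T₂/T₁ = e^{μβ} → μ = ln(T₂/T₁)/β.
β = 496° = 8.657 rad.
μ = ln(5679/1017)/8.657 = ln(5.584)/8.657 = 0.199.

μ ≈ 0.199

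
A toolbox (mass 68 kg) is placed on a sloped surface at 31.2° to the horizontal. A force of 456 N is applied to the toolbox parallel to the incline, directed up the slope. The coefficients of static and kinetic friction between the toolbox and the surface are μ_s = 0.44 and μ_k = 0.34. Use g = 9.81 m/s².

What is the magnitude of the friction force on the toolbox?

The normal reaction is N = m g cos θ = 570.6 N.
For equilibrium along the incline the friction force must supply f = m g sin θ − P = 345.6 − 456 = -110.4 N (positive meaning up-slope).
The static-friction ceiling is μ_s N = 0.44 × 570.6 = 251.1 N.
Since |-110.4| ≤ 251.1 N, static friction is sufficient; f equals the required value, not μ_s N.

f ≈ 110 N (down the incline)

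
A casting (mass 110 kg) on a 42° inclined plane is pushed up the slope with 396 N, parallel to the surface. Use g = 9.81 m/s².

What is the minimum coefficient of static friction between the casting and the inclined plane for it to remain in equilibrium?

N = m g cos θ = 801.9 N.
Friction must make up the shortfall along the incline: f = m g sin θ − P = 722.1 − 396 = 326.1 N.
At the threshold f = μ_s N, so μ_s,min = 326.1/801.9 = 0.407.

μ_s,min ≈ 0.407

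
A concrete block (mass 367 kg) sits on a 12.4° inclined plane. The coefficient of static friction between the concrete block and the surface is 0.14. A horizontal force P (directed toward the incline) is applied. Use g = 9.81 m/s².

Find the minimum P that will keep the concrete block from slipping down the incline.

The concrete block tends to slide down (tan θ > μ_s), so at the point of impending slip friction acts up-slope at its limit: f = μ_s N.
Perpendicular to the incline: N = m g cos θ + P sin θ.
Along the incline: P cos θ + μ_s N = m g sin θ, i.e. P cos θ + μ_s (m g cos θ + P sin θ) = m g sin θ.
Solving, P (cos θ + μ_s sin θ) = m g (sin θ − μ_s cos θ), so P = 3600×0.078/1.007 = 279 N.

P_min ≈ 279 N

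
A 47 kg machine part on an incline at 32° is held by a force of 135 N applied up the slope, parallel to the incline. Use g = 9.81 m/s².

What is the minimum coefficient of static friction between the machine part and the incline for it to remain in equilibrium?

N = m g cos θ = 391 N.
Friction must make up the shortfall along the incline: f = m g sin θ − P = 244.3 − 135 = 109.3 N.
At the threshold f = μ_s N, so μ_s,min = 109.3/391 = 0.28.

μ_s,min ≈ 0.28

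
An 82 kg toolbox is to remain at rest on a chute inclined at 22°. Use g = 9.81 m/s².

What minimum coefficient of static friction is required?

μ_s,min ≈ 0.404

At the slip threshold m g sin θ = μ_s m g cos θ, so μ_s,min = tan θ.
μ_s,min = tan 22° = 0.404.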